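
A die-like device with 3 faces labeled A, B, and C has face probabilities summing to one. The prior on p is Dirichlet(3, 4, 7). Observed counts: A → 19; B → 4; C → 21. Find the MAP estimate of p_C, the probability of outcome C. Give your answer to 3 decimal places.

MAP estimate of p_C = 0.491

The posterior is Dirichlet(αᵢ + nᵢ) = Dirichlet(22, 8, 28).
For a Dirichlet(a₁,…,a_K) with all aᵢ > 1, the mode has j-th component (aⱼ − 1)/(Σaᵢ − K).
Here Σaᵢ = 58 and K = 3, so p_C = (28 − 1)/(58 − 3) = 27/55 ≈ 0.491.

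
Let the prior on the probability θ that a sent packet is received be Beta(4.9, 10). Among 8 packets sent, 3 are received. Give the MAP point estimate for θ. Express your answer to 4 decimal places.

θ̂_MAP = 0.3301

Prior: Beta(4.9, 10).
Data: 3 successes in 8 trials. The binomial likelihood contributes θ^3(1−θ)^5, so the posterior is Beta(4.9+3, 10+5) = Beta(7.9, 15).
For Beta(a, b) with a, b > 1 the mode is (a−1)/(a+b−2) = 6.9/20.9 ≈ 0.3301.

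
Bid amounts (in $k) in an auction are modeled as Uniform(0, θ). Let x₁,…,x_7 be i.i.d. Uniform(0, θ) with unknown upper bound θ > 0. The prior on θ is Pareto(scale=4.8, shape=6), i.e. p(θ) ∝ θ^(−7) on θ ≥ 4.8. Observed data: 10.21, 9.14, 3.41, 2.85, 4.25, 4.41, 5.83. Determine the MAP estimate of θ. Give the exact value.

The Uniform(0, θ) likelihood is θ^(−n) for θ ≥ max(xᵢ), zero otherwise. Here max(xᵢ) = 10.21.
Posterior ∝ θ^(−7) · θ^(−7) = θ^(−14) on θ ≥ max(4.8, 10.21) = 10.21.
This density is strictly decreasing in θ, so the posterior mode lies at the lower boundary of the support.

θ̂_MAP = 10.21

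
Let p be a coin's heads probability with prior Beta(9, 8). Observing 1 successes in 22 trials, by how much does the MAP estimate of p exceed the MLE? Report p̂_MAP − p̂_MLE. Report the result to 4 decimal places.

Posterior is Beta(10, 29); MAP = (10−1)/(39−2) = 9/37 ≈ 0.24324.
MLE ignores the prior: p̂_MLE = k/n = 1/22 ≈ 0.04545.
Difference = 9/37 − 1/22 = 161/814 ≈ 0.1978.

MAP − MLE = 0.1978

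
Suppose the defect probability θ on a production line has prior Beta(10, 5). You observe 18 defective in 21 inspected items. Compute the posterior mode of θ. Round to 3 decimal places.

Prior: Beta(10, 5).
Data: 18 successes in 21 trials. The binomial likelihood contributes θ^18(1−θ)^3, so the posterior is Beta(10+18, 5+3) = Beta(28, 8).
For Beta(a, b) with a, b > 1 the mode is (a−1)/(a+b−2) = 27/34 ≈ 0.794.

θ̂_MAP = 0.794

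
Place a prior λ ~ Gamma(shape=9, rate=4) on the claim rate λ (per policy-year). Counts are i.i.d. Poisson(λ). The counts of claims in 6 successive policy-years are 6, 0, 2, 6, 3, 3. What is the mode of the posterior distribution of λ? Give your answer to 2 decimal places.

λ̂_MAP = 2.80

Σxᵢ = 6+0+2+6+3+3 = 20, with n = 6.
Posterior ∝ λ^8e^(−4λ) · λ^20e^(−6λ) = λ^28e^(−10λ), i.e. Gamma(shape=29, rate=10).
The mode of a Gamma(a, b) with a ≥ 1 (shape–rate) is (a−1)/b = 28/10 ≈ 2.80.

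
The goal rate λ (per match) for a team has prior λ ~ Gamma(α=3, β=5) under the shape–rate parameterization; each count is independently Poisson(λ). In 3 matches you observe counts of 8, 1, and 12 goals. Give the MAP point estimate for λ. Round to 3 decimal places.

λ̂_MAP = 2.875

Σxᵢ = 8+1+12 = 21, with n = 3.
Posterior ∝ λ^2e^(−5λ) · λ^21e^(−3λ) = λ^23e^(−8λ), i.e. Gamma(shape=24, rate=8).
The mode of a Gamma(a, b) with a ≥ 1 (shape–rate) is (a−1)/b = 23/8 ≈ 2.875.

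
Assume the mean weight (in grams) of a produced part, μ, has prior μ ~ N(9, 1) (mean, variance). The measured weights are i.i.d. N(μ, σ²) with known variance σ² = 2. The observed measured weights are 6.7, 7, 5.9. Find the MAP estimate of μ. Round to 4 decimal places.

n = 3; x̄ = (6.7 + 7 + 5.9)/3 = 19.6/3 = 98/15 ≈ 6.5333.
For a Normal prior and Normal likelihood with known variance, the posterior is Normal; its mode equals its mean, the precision-weighted average.
Prior precision 1/σ₀² = 1/1 = 1; data precision n/σ² = 3/2 = 1.5.
μ̂ = (1·9 + 1.5·(98/15)) / (1 + 1.5) = 18.8/2.5 = 7.5200.

μ̂_MAP = 7.5200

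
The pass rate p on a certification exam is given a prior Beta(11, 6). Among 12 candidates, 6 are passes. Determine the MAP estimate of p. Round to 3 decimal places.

Prior: Beta(11, 6).
Data: 6 successes in 12 trials. The binomial likelihood contributes p^6(1−p)^6, so the posterior is Beta(11+6, 6+6) = Beta(17, 12).
For Beta(a, b) with a, b > 1 the mode is (a−1)/(a+b−2) = 16/27 ≈ 0.593.

p̂_MAP = 0.593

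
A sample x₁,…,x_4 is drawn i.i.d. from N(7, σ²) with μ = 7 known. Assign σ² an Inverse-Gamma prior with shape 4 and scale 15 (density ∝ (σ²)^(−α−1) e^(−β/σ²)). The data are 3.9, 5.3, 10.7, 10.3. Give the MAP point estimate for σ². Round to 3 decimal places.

σ̂²_MAP = 4.791

Sum of squared deviations about the known mean: SS = (3.9−7)² + (5.3−7)² + (10.7−7)² + (10.3−7)² = 37.08.
The Normal likelihood contributes (σ²)^(−n/2) exp(−SS/(2σ²)), so the posterior is Inverse-Gamma(α + n/2, β + SS/2) = Inverse-Gamma(6, 33.54).
The mode of Inverse-Gamma(a, b) is b/(a+1) = 33.54/7 ≈ 4.791.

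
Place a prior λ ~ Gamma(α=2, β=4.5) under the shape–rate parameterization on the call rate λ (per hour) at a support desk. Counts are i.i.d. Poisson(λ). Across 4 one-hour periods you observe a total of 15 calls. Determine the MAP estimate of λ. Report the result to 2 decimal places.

Σxᵢ = 15, n = 4.
Posterior ∝ λe^(−4.5λ) · λ^15e^(−4λ) = λ^16e^(−8.5λ), i.e. Gamma(shape=17, rate=8.5).
The mode of a Gamma(a, b) with a ≥ 1 (shape–rate) is (a−1)/b = 16/8.5 ≈ 1.88.

λ̂_MAP = 1.88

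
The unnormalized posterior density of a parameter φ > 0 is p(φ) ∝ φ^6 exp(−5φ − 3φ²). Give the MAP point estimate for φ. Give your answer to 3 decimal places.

φ̂_MAP = 0.667

ℓ'(φ) = 6/φ − 5 − 6φ. Setting this to zero and multiplying by φ: 6φ² + 5φ − 6 = 0.
φ = (−5 + √(5² + 4·6·6)) / (2·6) = (−5 + √169) / 12 = (−5 + 13)/12 = 2/3.
ℓ''(φ) = −6/φ² − 6 < 0, confirming a maximum.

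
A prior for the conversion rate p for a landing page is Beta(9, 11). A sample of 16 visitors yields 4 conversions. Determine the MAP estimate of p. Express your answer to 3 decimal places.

p̂_MAP = 0.353

Prior: Beta(9, 11).
Data: 4 successes in 16 trials. The binomial likelihood contributes p^4(1−p)^12, so the posterior is Beta(9+4, 11+12) = Beta(13, 23).
For Beta(a, b) with a, b > 1 the mode is (a−1)/(a+b−2) = 12/34 ≈ 0.353.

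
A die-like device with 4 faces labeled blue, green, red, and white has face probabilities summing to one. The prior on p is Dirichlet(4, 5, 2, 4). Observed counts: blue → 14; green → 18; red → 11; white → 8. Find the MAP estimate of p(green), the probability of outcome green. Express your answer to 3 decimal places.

The posterior is Dirichlet(αᵢ + nᵢ) = Dirichlet(18, 23, 13, 12).
For a Dirichlet(a₁,…,a_K) with all aᵢ > 1, the mode has j-th component (aⱼ − 1)/(Σaᵢ − K).
Here Σaᵢ = 66 and K = 4, so p(green) = (23 − 1)/(66 − 4) = 22/62 ≈ 0.355.

MAP estimate of p(green) = 0.355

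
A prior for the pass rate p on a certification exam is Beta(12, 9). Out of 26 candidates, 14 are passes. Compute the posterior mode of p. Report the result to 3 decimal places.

p̂_MAP = 0.556

Prior: Beta(12, 9).
Data: 14 successes in 26 trials. The binomial likelihood contributes p^14(1−p)^12, so the posterior is Beta(12+14, 9+12) = Beta(26, 21).
For Beta(a, b) with a, b > 1 the mode is (a−1)/(a+b−2) = 25/45 ≈ 0.556.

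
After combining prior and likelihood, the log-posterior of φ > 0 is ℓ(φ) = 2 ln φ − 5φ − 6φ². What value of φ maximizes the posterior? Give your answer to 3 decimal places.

φ̂_MAP = 0.250

ℓ'(φ) = 2/φ − 5 − 12φ. Setting this to zero and multiplying by φ: 12φ² + 5φ − 2 = 0.
φ = (−5 + √(5² + 4·12·2)) / (2·12) = (−5 + √121) / 24 = (−5 + 11)/24 = 1/4.
ℓ''(φ) = −2/φ² − 12 < 0, confirming a maximum.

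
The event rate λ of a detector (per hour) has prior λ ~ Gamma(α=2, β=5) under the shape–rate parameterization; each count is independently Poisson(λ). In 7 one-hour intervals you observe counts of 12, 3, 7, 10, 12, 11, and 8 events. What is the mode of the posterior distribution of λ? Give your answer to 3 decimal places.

λ̂_MAP = 5.333

Σxᵢ = 12+3+7+10+12+11+8 = 63, with n = 7.
Posterior ∝ λe^(−5λ) · λ^63e^(−7λ) = λ^64e^(−12λ), i.e. Gamma(shape=65, rate=12).
The mode of a Gamma(a, b) with a ≥ 1 (shape–rate) is (a−1)/b = 64/12 ≈ 5.333.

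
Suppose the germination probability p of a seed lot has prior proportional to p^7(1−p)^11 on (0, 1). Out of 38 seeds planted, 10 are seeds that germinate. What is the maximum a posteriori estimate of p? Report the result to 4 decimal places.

p̂_MAP = 0.3036

The prior density ∝ p^7(1−p)^11 is the kernel of Beta(8, 12).
Data: 10 successes in 38 trials. The binomial likelihood contributes p^10(1−p)^28, so the posterior is Beta(8+10, 12+28) = Beta(18, 40).
For Beta(a, b) with a, b > 1 the mode is (a−1)/(a+b−2) = 17/56 ≈ 0.3036.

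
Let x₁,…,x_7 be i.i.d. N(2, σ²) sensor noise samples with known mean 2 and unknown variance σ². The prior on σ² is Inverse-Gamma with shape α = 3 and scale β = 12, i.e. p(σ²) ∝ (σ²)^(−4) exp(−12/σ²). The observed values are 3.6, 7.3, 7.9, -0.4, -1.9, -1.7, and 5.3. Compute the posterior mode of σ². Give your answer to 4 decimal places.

Sum of squared deviations about the known mean: SS = (3.6−2)² + (7.3−2)² + (7.9−2)² + (-0.4−2)² + (-1.9−2)² + (-1.7−2)² + (5.3−2)² = 111.01.
The Normal likelihood contributes (σ²)^(−n/2) exp(−SS/(2σ²)), so the posterior is Inverse-Gamma(α + n/2, β + SS/2) = Inverse-Gamma(6.5, 67.505).
The mode of Inverse-Gamma(a, b) is b/(a+1) = 67.505/7.5 ≈ 9.0007.

σ̂²_MAP = 9.0007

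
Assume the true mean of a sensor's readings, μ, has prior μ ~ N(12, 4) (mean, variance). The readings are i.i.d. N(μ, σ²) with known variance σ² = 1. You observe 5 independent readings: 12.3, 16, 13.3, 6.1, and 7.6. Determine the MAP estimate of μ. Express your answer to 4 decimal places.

μ̂_MAP = 11.1048

n = 5; x̄ = (12.3 + 16 + 13.3 + 6.1 + 7.6)/5 = 55.3/5 = 11.06.
For a Normal prior and Normal likelihood with known variance, the posterior is Normal; its mode equals its mean, the precision-weighted average.
Prior precision 1/σ₀² = 1/4 = 0.25; data precision n/σ² = 5/1 = 5.
μ̂ = (0.25·12 + 5·11.06) / (0.25 + 5) = 58.3/5.25 = 1166/105 ≈ 11.1048.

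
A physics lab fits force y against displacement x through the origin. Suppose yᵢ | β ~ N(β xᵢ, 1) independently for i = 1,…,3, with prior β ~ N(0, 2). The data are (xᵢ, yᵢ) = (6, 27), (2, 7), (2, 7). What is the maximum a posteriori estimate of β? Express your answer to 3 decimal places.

log p(β | y) = −Σ(yᵢ − βxᵢ)²/(2·1) − β²/(2·2) + const.
Setting the derivative to zero: Σxᵢ(yᵢ − βxᵢ)/1 − β/2 = 0, so β = Σxᵢyᵢ / (Σxᵢ² + σ²/τ²).
Σxᵢyᵢ = 6·27 + 2·7 + 2·7 = 190; Σxᵢ² = 44; σ²/τ² = 0.5.
β̂_MAP = 190 / (44 + 0.5) = 190/44.5 ≈ 4.270.

β̂_MAP = 4.270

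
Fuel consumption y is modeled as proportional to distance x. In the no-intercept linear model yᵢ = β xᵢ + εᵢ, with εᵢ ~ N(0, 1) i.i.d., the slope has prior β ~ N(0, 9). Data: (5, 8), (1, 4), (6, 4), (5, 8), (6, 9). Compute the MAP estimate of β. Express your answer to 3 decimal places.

log p(β | y) = −Σ(yᵢ − βxᵢ)²/(2·1) − β²/(2·9) + const.
Setting the derivative to zero: Σxᵢ(yᵢ − βxᵢ)/1 − β/9 = 0, so β = Σxᵢyᵢ / (Σxᵢ² + σ²/τ²).
Σxᵢyᵢ = 5·8 + 1·4 + 6·4 + 5·8 + 6·9 = 162; Σxᵢ² = 123; σ²/τ² = 1/9.
β̂_MAP = 162 / (123 + 1/9) = 162/(1108/9) = 729/554 ≈ 1.316.

β̂_MAP = 1.316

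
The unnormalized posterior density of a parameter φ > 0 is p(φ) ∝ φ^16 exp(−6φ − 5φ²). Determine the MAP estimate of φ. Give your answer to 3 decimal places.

φ̂_MAP = 1.000

ℓ'(φ) = 16/φ − 6 − 10φ. Setting this to zero and multiplying by φ: 10φ² + 6φ − 16 = 0.
φ = (−6 + √(6² + 4·10·16)) / (2·10) = (−6 + √676) / 20 = (−6 + 26)/20 = 1.
ℓ''(φ) = −16/φ² − 10 < 0, confirming a maximum.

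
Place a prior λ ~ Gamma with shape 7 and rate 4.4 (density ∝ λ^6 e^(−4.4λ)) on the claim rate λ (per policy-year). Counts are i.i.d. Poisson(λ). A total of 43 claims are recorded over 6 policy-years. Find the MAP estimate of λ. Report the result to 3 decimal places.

λ̂_MAP = 4.712

Σxᵢ = 43, n = 6.
Posterior ∝ λ^6e^(−4.4λ) · λ^43e^(−6λ) = λ^49e^(−10.4λ), i.e. Gamma(shape=50, rate=10.4).
The mode of a Gamma(a, b) with a ≥ 1 (shape–rate) is (a−1)/b = 49/10.4 ≈ 4.712.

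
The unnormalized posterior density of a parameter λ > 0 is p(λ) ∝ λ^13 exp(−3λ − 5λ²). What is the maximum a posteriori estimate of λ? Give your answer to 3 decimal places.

λ̂_MAP = 1.000

ℓ'(λ) = 13/λ − 3 − 10λ. Setting this to zero and multiplying by λ: 10λ² + 3λ − 13 = 0.
λ = (−3 + √(3² + 4·10·13)) / (2·10) = (−3 + √529) / 20 = (−3 + 23)/20 = 1.
ℓ''(λ) = −13/λ² − 10 < 0, confirming a maximum.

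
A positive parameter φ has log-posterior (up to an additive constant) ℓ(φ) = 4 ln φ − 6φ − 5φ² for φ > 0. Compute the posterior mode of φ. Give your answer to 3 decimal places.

ℓ'(φ) = 4/φ − 6 − 10φ. Setting this to zero and multiplying by φ: 10φ² + 6φ − 4 = 0.
φ = (−6 + √(6² + 4·10·4)) / (2·10) = (−6 + √196) / 20 = (−6 + 14)/20 = 2/5.
ℓ''(φ) = −4/φ² − 10 < 0, confirming a maximum.

φ̂_MAP = 0.400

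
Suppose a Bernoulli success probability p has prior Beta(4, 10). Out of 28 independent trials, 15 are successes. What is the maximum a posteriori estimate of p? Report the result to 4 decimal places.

Prior: Beta(4, 10).
Data: 15 successes in 28 trials. The binomial likelihood contributes p^15(1−p)^13, so the posterior is Beta(4+15, 10+13) = Beta(19, 23).
For Beta(a, b) with a, b > 1 the mode is (a−1)/(a+b−2) = 18/40 ≈ 0.4500.

p̂_MAP = 0.4500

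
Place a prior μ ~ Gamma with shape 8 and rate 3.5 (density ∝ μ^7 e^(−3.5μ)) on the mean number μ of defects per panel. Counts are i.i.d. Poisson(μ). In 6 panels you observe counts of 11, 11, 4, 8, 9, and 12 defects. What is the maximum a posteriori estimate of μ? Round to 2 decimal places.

μ̂_MAP = 6.53

Σxᵢ = 11+11+4+8+9+12 = 55, with n = 6.
Posterior ∝ μ^7e^(−3.5μ) · μ^55e^(−6μ) = μ^62e^(−9.5μ), i.e. Gamma(shape=63, rate=9.5).
The mode of a Gamma(a, b) with a ≥ 1 (shape–rate) is (a−1)/b = 62/9.5 ≈ 6.53.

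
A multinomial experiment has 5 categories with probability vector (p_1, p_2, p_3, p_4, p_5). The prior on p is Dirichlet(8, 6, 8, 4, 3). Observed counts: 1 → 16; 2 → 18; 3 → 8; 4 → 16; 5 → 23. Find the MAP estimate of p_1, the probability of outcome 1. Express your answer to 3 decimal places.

MAP estimate: 0.219

The posterior is Dirichlet(αᵢ + nᵢ) = Dirichlet(24, 24, 16, 20, 26).
For a Dirichlet(a₁,…,a_K) with all aᵢ > 1, the mode has j-th component (aⱼ − 1)/(Σaᵢ − K).
Here Σaᵢ = 110 and K = 5, so p_1 = (24 − 1)/(110 − 5) = 23/105 ≈ 0.219.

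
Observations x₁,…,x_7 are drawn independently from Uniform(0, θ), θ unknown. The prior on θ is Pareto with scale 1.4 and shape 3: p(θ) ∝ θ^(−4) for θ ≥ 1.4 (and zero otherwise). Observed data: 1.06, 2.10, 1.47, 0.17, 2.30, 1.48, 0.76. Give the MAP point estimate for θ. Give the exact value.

The Uniform(0, θ) likelihood is θ^(−n) for θ ≥ max(xᵢ), zero otherwise. Here max(xᵢ) = 2.30.
Posterior ∝ θ^(−4) · θ^(−7) = θ^(−11) on θ ≥ max(1.4, 2.30) = 2.30.
This density is strictly decreasing in θ, so the posterior mode lies at the lower boundary of the support.

θ̂_MAP = 2.30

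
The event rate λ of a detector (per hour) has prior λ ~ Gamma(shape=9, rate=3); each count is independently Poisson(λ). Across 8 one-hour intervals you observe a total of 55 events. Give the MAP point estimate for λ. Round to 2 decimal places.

λ̂_MAP = 5.73

Σxᵢ = 55, n = 8.
Posterior ∝ λ^8e^(−3λ) · λ^55e^(−8λ) = λ^63e^(−11λ), i.e. Gamma(shape=64, rate=11).
The mode of a Gamma(a, b) with a ≥ 1 (shape–rate) is (a−1)/b = 63/11 ≈ 5.73.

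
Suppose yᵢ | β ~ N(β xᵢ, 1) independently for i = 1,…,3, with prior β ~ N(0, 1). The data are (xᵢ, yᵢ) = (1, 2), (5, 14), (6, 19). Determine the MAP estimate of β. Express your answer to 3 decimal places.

β̂_MAP = 2.952

log p(β | y) = −Σ(yᵢ − βxᵢ)²/(2·1) − β²/(2·1) + const.
Setting the derivative to zero: Σxᵢ(yᵢ − βxᵢ)/1 − β/1 = 0, so β = Σxᵢyᵢ / (Σxᵢ² + σ²/τ²).
Σxᵢyᵢ = 1·2 + 5·14 + 6·19 = 186; Σxᵢ² = 62; σ²/τ² = 1.
β̂_MAP = 186 / (62 + 1) = 186/63 ≈ 2.952.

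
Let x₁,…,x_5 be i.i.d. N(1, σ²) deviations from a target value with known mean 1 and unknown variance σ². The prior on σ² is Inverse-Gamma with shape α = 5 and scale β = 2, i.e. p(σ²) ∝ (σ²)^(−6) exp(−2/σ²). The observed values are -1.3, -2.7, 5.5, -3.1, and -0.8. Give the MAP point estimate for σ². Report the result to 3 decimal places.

σ̂²_MAP = 3.722

Sum of squared deviations about the known mean: SS = (-1.3−1)² + (-2.7−1)² + (5.5−1)² + (-3.1−1)² + (-0.8−1)² = 59.28.
The Normal likelihood contributes (σ²)^(−n/2) exp(−SS/(2σ²)), so the posterior is Inverse-Gamma(α + n/2, β + SS/2) = Inverse-Gamma(7.5, 31.64).
The mode of Inverse-Gamma(a, b) is b/(a+1) = 31.64/8.5 ≈ 3.722.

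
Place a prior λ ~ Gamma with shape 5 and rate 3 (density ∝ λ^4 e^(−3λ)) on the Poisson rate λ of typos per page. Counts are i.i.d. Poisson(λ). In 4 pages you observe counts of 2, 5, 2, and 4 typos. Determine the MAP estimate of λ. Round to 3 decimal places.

λ̂_MAP = 2.429

Σxᵢ = 2+5+2+4 = 13, with n = 4.
Posterior ∝ λ^4e^(−3λ) · λ^13e^(−4λ) = λ^17e^(−7λ), i.e. Gamma(shape=18, rate=7).
The mode of a Gamma(a, b) with a ≥ 1 (shape–rate) is (a−1)/b = 17/7 ≈ 2.429.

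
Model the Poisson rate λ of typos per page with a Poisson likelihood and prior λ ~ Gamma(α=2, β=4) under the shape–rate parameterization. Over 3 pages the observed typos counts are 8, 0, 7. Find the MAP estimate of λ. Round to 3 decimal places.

Σxᵢ = 8+0+7 = 15, with n = 3.
Posterior ∝ λe^(−4λ) · λ^15e^(−3λ) = λ^16e^(−7λ), i.e. Gamma(shape=17, rate=7).
The mode of a Gamma(a, b) with a ≥ 1 (shape–rate) is (a−1)/b = 16/7 ≈ 2.286.

λ̂_MAP = 2.286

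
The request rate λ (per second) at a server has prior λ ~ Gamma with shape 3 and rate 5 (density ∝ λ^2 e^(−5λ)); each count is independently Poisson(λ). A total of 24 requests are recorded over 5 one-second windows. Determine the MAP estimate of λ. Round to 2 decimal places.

λ̂_MAP = 2.60

Σxᵢ = 24, n = 5.
Posterior ∝ λ^2e^(−5λ) · λ^24e^(−5λ) = λ^26e^(−10λ), i.e. Gamma(shape=27, rate=10).
The mode of a Gamma(a, b) with a ≥ 1 (shape–rate) is (a−1)/b = 26/10 ≈ 2.60.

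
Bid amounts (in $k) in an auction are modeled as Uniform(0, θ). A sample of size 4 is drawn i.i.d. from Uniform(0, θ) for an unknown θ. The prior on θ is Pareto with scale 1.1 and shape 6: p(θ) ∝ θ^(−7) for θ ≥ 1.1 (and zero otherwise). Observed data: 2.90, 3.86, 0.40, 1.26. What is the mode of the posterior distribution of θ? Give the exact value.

The Uniform(0, θ) likelihood is θ^(−n) for θ ≥ max(xᵢ), zero otherwise. Here max(xᵢ) = 3.86.
Posterior ∝ θ^(−7) · θ^(−4) = θ^(−11) on θ ≥ max(1.1, 3.86) = 3.86.
This density is strictly decreasing in θ, so the posterior mode lies at the lower boundary of the support.

θ̂_MAP = 3.86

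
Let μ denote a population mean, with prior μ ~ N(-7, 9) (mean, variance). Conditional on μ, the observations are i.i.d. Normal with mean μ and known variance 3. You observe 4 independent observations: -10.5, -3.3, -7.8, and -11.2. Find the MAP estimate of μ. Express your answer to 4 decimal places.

μ̂_MAP = -8.1077

n = 4; x̄ = ((-10.5) + (-3.3) + (-7.8) + (-11.2))/4 = -32.8/4 = -8.2.
For a Normal prior and Normal likelihood with known variance, the posterior is Normal; its mode equals its mean, the precision-weighted average.
Prior precision 1/σ₀² = 1/9; data precision n/σ² = 4/3.
μ̂ = ((1/9)·(-7) + (4/3)·(-8.2)) / (1/9 + 4/3) = (-527/45)/(13/9) = -527/65 ≈ -8.1077.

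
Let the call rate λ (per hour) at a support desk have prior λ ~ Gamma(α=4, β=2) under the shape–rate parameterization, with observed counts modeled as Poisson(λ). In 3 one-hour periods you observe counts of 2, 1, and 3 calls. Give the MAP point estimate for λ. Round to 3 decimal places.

Σxᵢ = 2+1+3 = 6, with n = 3.
Posterior ∝ λ^3e^(−2λ) · λ^6e^(−3λ) = λ^9e^(−5λ), i.e. Gamma(shape=10, rate=5).
The mode of a Gamma(a, b) with a ≥ 1 (shape–rate) is (a−1)/b = 9/5 ≈ 1.800.

λ̂_MAP = 1.800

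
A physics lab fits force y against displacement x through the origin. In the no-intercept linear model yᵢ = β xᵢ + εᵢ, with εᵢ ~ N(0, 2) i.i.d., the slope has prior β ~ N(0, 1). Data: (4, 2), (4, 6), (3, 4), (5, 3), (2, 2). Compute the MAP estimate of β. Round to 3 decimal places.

β̂_MAP = 0.875

log p(β | y) = −Σ(yᵢ − βxᵢ)²/(2·2) − β²/(2·1) + const.
Setting the derivative to zero: Σxᵢ(yᵢ − βxᵢ)/2 − β/1 = 0, so β = Σxᵢyᵢ / (Σxᵢ² + σ²/τ²).
Σxᵢyᵢ = 4·2 + 4·6 + 3·4 + 5·3 + 2·2 = 63; Σxᵢ² = 70; σ²/τ² = 2.
β̂_MAP = 63 / (70 + 2) = 63/72 ≈ 0.875.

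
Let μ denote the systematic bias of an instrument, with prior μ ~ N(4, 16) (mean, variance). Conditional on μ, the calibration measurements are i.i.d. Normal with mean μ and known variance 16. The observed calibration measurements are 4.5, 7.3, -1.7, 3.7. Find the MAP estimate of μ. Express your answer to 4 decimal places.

n = 4; x̄ = (4.5 + 7.3 + (-1.7) + 3.7)/4 = 13.8/4 = 3.45.
For a Normal prior and Normal likelihood with known variance, the posterior is Normal; its mode equals its mean, the precision-weighted average.
Prior precision 1/σ₀² = 1/16 = 0.0625; data precision n/σ² = 4/16 = 0.25.
μ̂ = (0.0625·4 + 0.25·3.45) / (0.0625 + 0.25) = 1.1125/0.3125 = 3.5600.

μ̂_MAP = 3.5600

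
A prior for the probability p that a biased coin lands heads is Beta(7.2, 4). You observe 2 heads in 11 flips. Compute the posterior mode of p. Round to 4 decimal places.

Prior: Beta(7.2, 4).
Data: 2 successes in 11 trials. The binomial likelihood contributes p^2(1−p)^9, so the posterior is Beta(7.2+2, 4+9) = Beta(9.2, 13).
For Beta(a, b) with a, b > 1 the mode is (a−1)/(a+b−2) = 8.2/20.2 ≈ 0.4059.

p̂_MAP = 0.4059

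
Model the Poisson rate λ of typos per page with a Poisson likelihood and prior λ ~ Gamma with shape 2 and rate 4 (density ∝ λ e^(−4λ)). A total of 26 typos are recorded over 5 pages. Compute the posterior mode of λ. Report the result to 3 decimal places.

λ̂_MAP = 3.000

Σxᵢ = 26, n = 5.
Posterior ∝ λe^(−4λ) · λ^26e^(−5λ) = λ^27e^(−9λ), i.e. Gamma(shape=28, rate=9).
The mode of a Gamma(a, b) with a ≥ 1 (shape–rate) is (a−1)/b = 27/9 ≈ 3.000.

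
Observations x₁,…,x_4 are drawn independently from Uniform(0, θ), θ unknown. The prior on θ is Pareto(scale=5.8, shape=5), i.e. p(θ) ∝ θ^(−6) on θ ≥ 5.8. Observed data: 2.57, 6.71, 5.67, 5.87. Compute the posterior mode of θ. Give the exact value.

The Uniform(0, θ) likelihood is θ^(−n) for θ ≥ max(xᵢ), zero otherwise. Here max(xᵢ) = 6.71.
Posterior ∝ θ^(−6) · θ^(−4) = θ^(−10) on θ ≥ max(5.8, 6.71) = 6.71.
This density is strictly decreasing in θ, so the posterior mode lies at the lower boundary of the support.

θ̂_MAP = 6.71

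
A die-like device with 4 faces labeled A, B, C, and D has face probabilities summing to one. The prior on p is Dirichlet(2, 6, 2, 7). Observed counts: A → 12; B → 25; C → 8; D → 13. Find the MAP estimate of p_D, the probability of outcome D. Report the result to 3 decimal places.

MAP estimate of p_D = 0.268

The posterior is Dirichlet(αᵢ + nᵢ) = Dirichlet(14, 31, 10, 20).
For a Dirichlet(a₁,…,a_K) with all aᵢ > 1, the mode has j-th component (aⱼ − 1)/(Σaᵢ − K).
Here Σaᵢ = 75 and K = 4, so p_D = (20 − 1)/(75 − 4) = 19/71 ≈ 0.268.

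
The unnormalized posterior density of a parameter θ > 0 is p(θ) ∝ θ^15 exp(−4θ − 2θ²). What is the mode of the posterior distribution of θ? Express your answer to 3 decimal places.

ℓ'(θ) = 15/θ − 4 − 4θ. Setting this to zero and multiplying by θ: 4θ² + 4θ − 15 = 0.
θ = (−4 + √(4² + 4·4·15)) / (2·4) = (−4 + √256) / 8 = (−4 + 16)/8 = 3/2.
ℓ''(θ) = −15/θ² − 4 < 0, confirming a maximum.

θ̂_MAP = 1.500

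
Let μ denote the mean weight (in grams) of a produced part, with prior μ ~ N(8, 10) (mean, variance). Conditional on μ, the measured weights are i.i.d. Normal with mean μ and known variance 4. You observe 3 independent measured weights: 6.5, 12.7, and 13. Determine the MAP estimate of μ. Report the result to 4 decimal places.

n = 3; x̄ = (6.5 + 12.7 + 13)/3 = 32.2/3 = 161/15 ≈ 10.7333.
For a Normal prior and Normal likelihood with known variance, the posterior is Normal; its mode equals its mean, the precision-weighted average.
Prior precision 1/σ₀² = 1/10 = 0.1; data precision n/σ² = 3/4 = 0.75.
μ̂ = (0.1·8 + 0.75·(161/15)) / (0.1 + 0.75) = 8.85/0.85 = 177/17 ≈ 10.4118.

μ̂_MAP = 10.4118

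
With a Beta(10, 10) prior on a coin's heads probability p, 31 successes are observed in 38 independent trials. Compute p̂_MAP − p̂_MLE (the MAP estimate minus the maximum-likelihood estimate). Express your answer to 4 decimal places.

Posterior is Beta(41, 17); MAP = (41−1)/(58−2) = 40/56 ≈ 0.71429.
MLE ignores the prior: p̂_MLE = k/n = 31/38 ≈ 0.81579.
Difference = 40/56 − 31/38 = -27/266 ≈ -0.1015.

MAP − MLE = -0.1015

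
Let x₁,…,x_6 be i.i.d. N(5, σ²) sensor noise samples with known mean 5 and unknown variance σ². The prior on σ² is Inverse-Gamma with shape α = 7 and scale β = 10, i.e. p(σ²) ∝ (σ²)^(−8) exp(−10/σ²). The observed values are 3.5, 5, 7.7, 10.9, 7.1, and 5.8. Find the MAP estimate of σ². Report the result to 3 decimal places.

Sum of squared deviations about the known mean: SS = (3.5−5)² + (5−5)² + (7.7−5)² + (10.9−5)² + (7.1−5)² + (5.8−5)² = 49.4.
The Normal likelihood contributes (σ²)^(−n/2) exp(−SS/(2σ²)), so the posterior is Inverse-Gamma(α + n/2, β + SS/2) = Inverse-Gamma(10, 34.7).
The mode of Inverse-Gamma(a, b) is b/(a+1) = 34.7/11 ≈ 3.155.

σ̂²_MAP = 3.155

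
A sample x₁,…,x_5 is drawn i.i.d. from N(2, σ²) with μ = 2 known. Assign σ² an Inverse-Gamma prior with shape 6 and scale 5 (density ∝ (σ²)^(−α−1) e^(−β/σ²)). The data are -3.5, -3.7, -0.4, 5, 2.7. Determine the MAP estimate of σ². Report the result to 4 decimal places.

Sum of squared deviations about the known mean: SS = (-3.5−2)² + (-3.7−2)² + (-0.4−2)² + (5−2)² + (2.7−2)² = 77.99.
The Normal likelihood contributes (σ²)^(−n/2) exp(−SS/(2σ²)), so the posterior is Inverse-Gamma(α + n/2, β + SS/2) = Inverse-Gamma(8.5, 43.995).
The mode of Inverse-Gamma(a, b) is b/(a+1) = 43.995/9.5 ≈ 4.6311.

σ̂²_MAP = 4.6311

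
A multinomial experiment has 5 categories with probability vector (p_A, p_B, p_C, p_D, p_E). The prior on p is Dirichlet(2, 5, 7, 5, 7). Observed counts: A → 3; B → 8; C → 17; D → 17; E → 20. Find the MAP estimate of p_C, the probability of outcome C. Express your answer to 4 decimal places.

The posterior is Dirichlet(αᵢ + nᵢ) = Dirichlet(5, 13, 24, 22, 27).
For a Dirichlet(a₁,…,a_K) with all aᵢ > 1, the mode has j-th component (aⱼ − 1)/(Σaᵢ − K).
Here Σaᵢ = 91 and K = 5, so p_C = (24 − 1)/(91 − 5) = 23/86 ≈ 0.2674.

MAP estimate of p_C = 0.2674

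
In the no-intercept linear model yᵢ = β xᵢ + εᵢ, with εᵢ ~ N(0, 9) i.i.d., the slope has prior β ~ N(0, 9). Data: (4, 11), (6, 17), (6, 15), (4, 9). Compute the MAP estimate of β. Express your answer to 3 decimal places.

log p(β | y) = −Σ(yᵢ − βxᵢ)²/(2·9) − β²/(2·9) + const.
Setting the derivative to zero: Σxᵢ(yᵢ − βxᵢ)/9 − β/9 = 0, so β = Σxᵢyᵢ / (Σxᵢ² + σ²/τ²).
Σxᵢyᵢ = 4·11 + 6·17 + 6·15 + 4·9 = 272; Σxᵢ² = 104; σ²/τ² = 1.
β̂_MAP = 272 / (104 + 1) = 272/105 ≈ 2.590.

β̂_MAP = 2.590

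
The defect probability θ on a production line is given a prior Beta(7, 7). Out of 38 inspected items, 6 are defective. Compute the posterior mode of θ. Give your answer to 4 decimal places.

θ̂_MAP = 0.2400

Prior: Beta(7, 7).
Data: 6 successes in 38 trials. The binomial likelihood contributes θ^6(1−θ)^32, so the posterior is Beta(7+6, 7+32) = Beta(13, 39).
For Beta(a, b) with a, b > 1 the mode is (a−1)/(a+b−2) = 12/50 ≈ 0.2400.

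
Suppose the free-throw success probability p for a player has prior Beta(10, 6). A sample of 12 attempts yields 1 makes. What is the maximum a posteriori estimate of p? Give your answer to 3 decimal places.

Prior: Beta(10, 6).
Data: 1 success in 12 trials. The binomial likelihood contributes p(1−p)^11, so the posterior is Beta(10+1, 6+11) = Beta(11, 17).
For Beta(a, b) with a, b > 1 the mode is (a−1)/(a+b−2) = 10/26 ≈ 0.385.

p̂_MAP = 0.385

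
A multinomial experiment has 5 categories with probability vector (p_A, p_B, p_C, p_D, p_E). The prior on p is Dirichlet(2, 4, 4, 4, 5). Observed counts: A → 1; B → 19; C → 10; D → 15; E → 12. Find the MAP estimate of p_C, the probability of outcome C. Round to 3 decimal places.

MAP estimate of p_C = 0.183

The posterior is Dirichlet(αᵢ + nᵢ) = Dirichlet(3, 23, 14, 19, 17).
For a Dirichlet(a₁,…,a_K) with all aᵢ > 1, the mode has j-th component (aⱼ − 1)/(Σaᵢ − K).
Here Σaᵢ = 76 and K = 5, so p_C = (14 − 1)/(76 − 5) = 13/71 ≈ 0.183.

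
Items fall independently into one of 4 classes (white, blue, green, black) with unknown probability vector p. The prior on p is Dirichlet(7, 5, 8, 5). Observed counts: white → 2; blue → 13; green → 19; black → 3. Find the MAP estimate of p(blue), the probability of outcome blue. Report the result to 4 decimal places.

The posterior is Dirichlet(αᵢ + nᵢ) = Dirichlet(9, 18, 27, 8).
For a Dirichlet(a₁,…,a_K) with all aᵢ > 1, the mode has j-th component (aⱼ − 1)/(Σaᵢ − K).
Here Σaᵢ = 62 and K = 4, so p(blue) = (18 − 1)/(62 − 4) = 17/58 ≈ 0.2931.

MAP estimate of p(blue) = 0.2931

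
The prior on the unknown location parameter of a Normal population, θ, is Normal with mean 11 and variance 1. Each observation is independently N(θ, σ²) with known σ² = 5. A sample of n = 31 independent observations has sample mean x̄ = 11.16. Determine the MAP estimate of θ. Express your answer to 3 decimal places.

n = 31, x̄ = 11.16.
For a Normal prior and Normal likelihood with known variance, the posterior is Normal; its mode equals its mean, the precision-weighted average.
Prior precision 1/σ₀² = 1/1 = 1; data precision n/σ² = 31/5 = 6.2.
θ̂ = (1·11 + 6.2·11.16) / (1 + 6.2) = 80.192/7.2 = 2506/225 ≈ 11.138.

θ̂_MAP = 11.138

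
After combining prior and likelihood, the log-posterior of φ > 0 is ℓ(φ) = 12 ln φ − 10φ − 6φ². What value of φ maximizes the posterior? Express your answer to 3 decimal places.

φ̂_MAP = 0.667

ℓ'(φ) = 12/φ − 10 − 12φ. Setting this to zero and multiplying by φ: 12φ² + 10φ − 12 = 0.
φ = (−10 + √(10² + 4·12·12)) / (2·12) = (−10 + √676) / 24 = (−10 + 26)/24 = 2/3.
ℓ''(φ) = −12/φ² − 12 < 0, confirming a maximum.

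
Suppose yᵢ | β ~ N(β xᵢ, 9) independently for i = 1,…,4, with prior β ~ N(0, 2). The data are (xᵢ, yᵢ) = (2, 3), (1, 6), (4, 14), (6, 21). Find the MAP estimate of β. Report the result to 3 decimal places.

log p(β | y) = −Σ(yᵢ − βxᵢ)²/(2·9) − β²/(2·2) + const.
Setting the derivative to zero: Σxᵢ(yᵢ − βxᵢ)/9 − β/2 = 0, so β = Σxᵢyᵢ / (Σxᵢ² + σ²/τ²).
Σxᵢyᵢ = 2·3 + 1·6 + 4·14 + 6·21 = 194; Σxᵢ² = 57; σ²/τ² = 4.5.
β̂_MAP = 194 / (57 + 4.5) = 194/61.5 ≈ 3.154.

β̂_MAP = 3.154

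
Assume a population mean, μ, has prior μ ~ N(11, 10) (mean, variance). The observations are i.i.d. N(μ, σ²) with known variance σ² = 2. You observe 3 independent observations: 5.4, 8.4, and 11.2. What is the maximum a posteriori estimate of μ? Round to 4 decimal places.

n = 3; x̄ = (5.4 + 8.4 + 11.2)/3 = 25/3 = 25/3 ≈ 8.3333.
For a Normal prior and Normal likelihood with known variance, the posterior is Normal; its mode equals its mean, the precision-weighted average.
Prior precision 1/σ₀² = 1/10 = 0.1; data precision n/σ² = 3/2 = 1.5.
μ̂ = (0.1·11 + 1.5·(25/3)) / (0.1 + 1.5) = 13.6/1.6 = 8.5000.

μ̂_MAP = 8.5000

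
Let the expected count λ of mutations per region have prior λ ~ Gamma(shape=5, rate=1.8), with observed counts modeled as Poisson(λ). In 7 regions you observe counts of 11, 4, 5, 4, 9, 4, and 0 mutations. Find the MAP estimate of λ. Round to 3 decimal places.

λ̂_MAP = 4.659

Σxᵢ = 11+4+5+4+9+4+0 = 37, with n = 7.
Posterior ∝ λ^4e^(−1.8λ) · λ^37e^(−7λ) = λ^41e^(−8.8λ), i.e. Gamma(shape=42, rate=8.8).
The mode of a Gamma(a, b) with a ≥ 1 (shape–rate) is (a−1)/b = 41/8.8 ≈ 4.659.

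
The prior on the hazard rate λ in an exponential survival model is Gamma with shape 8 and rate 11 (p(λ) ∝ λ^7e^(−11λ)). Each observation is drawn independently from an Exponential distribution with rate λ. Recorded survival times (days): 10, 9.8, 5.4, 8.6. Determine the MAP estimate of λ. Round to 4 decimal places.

The Exponential(rate=λ) likelihood is ∝ λ^n e^(−λΣtᵢ). Here n = 4 and Σtᵢ = 10 + 9.8 + 5.4 + 8.6 = 33.8.
Posterior ∝ λ^7e^(−11λ) · λ^4e^(−33.8λ) = λ^11e^(−44.8λ), i.e. Gamma(12, 44.8).
Mode = (a−1)/b = 11/44.8 ≈ 0.2455.

λ̂_MAP = 0.2455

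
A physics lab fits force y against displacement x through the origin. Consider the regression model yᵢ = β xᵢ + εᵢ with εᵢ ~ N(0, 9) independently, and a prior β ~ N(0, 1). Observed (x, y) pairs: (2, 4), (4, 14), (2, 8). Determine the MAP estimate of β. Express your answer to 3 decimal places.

β̂_MAP = 2.424

log p(β | y) = −Σ(yᵢ − βxᵢ)²/(2·9) − β²/(2·1) + const.
Setting the derivative to zero: Σxᵢ(yᵢ − βxᵢ)/9 − β/1 = 0, so β = Σxᵢyᵢ / (Σxᵢ² + σ²/τ²).
Σxᵢyᵢ = 2·4 + 4·14 + 2·8 = 80; Σxᵢ² = 24; σ²/τ² = 9.
β̂_MAP = 80 / (24 + 9) = 80/33 ≈ 2.424.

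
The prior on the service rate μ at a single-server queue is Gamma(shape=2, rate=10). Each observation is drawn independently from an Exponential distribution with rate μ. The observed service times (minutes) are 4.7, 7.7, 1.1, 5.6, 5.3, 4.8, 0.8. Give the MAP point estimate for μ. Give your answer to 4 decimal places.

μ̂_MAP = 0.2000

The Exponential(rate=μ) likelihood is ∝ μ^n e^(−μΣtᵢ). Here n = 7 and Σtᵢ = 4.7 + 7.7 + 1.1 + 5.6 + 5.3 + 4.8 + 0.8 = 30.
Posterior ∝ μe^(−10μ) · μ^7e^(−30μ) = μ^8e^(−40μ), i.e. Gamma(9, 40).
Mode = (a−1)/b = 8/40 ≈ 0.2000.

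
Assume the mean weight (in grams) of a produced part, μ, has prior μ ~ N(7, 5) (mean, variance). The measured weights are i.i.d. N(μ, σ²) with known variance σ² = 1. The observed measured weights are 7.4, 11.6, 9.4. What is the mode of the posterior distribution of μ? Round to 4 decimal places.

μ̂_MAP = 9.3125

n = 3; x̄ = (7.4 + 11.6 + 9.4)/3 = 28.4/3 = 142/15 ≈ 9.4667.
For a Normal prior and Normal likelihood with known variance, the posterior is Normal; its mode equals its mean, the precision-weighted average.
Prior precision 1/σ₀² = 1/5 = 0.2; data precision n/σ² = 3/1 = 3.
μ̂ = (0.2·7 + 3·(142/15)) / (0.2 + 3) = 29.8/3.2 = 9.3125.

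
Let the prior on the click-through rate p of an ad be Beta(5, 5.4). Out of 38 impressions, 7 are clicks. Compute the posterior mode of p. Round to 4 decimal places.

p̂_MAP = 0.2371

Prior: Beta(5, 5.4).
Data: 7 successes in 38 trials. The binomial likelihood contributes p^7(1−p)^31, so the posterior is Beta(5+7, 5.4+31) = Beta(12, 36.4).
For Beta(a, b) with a, b > 1 the mode is (a−1)/(a+b−2) = 11/46.4 ≈ 0.2371.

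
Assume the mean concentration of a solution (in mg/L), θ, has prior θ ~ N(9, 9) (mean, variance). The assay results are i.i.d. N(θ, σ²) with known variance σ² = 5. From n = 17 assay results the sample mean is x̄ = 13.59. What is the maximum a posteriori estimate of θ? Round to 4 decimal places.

θ̂_MAP = 13.4447

n = 17, x̄ = 13.59.
For a Normal prior and Normal likelihood with known variance, the posterior is Normal; its mode equals its mean, the precision-weighted average.
Prior precision 1/σ₀² = 1/9; data precision n/σ² = 17/5 = 3.4.
θ̂ = ((1/9)·9 + 3.4·13.59) / (1/9 + 3.4) = 47.206/(158/45) = 212427/15800 ≈ 13.4447.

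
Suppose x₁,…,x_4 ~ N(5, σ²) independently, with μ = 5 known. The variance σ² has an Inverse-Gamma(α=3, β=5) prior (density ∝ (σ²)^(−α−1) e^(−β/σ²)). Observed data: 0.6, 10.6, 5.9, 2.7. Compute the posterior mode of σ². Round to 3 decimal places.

σ̂²_MAP = 5.568

Sum of squared deviations about the known mean: SS = (0.6−5)² + (10.6−5)² + (5.9−5)² + (2.7−5)² = 56.82.
The Normal likelihood contributes (σ²)^(−n/2) exp(−SS/(2σ²)), so the posterior is Inverse-Gamma(α + n/2, β + SS/2) = Inverse-Gamma(5, 33.41).
The mode of Inverse-Gamma(a, b) is b/(a+1) = 33.41/6 ≈ 5.568.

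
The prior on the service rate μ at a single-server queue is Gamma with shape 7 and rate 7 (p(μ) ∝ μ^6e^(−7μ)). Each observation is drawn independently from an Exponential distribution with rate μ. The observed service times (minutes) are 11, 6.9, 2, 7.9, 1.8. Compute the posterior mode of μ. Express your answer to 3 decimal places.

The Exponential(rate=μ) likelihood is ∝ μ^n e^(−μΣtᵢ). Here n = 5 and Σtᵢ = 11 + 6.9 + 2 + 7.9 + 1.8 = 29.6.
Posterior ∝ μ^6e^(−7μ) · μ^5e^(−29.6μ) = μ^11e^(−36.6μ), i.e. Gamma(12, 36.6).
Mode = (a−1)/b = 11/36.6 ≈ 0.301.

μ̂_MAP = 0.301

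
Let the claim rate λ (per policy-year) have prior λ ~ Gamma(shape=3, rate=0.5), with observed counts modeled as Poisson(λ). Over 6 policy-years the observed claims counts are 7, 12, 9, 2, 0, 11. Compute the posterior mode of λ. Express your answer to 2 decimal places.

λ̂_MAP = 6.62

Σxᵢ = 7+12+9+2+0+11 = 41, with n = 6.
Posterior ∝ λ^2e^(−0.5λ) · λ^41e^(−6λ) = λ^43e^(−6.5λ), i.e. Gamma(shape=44, rate=6.5).
The mode of a Gamma(a, b) with a ≥ 1 (shape–rate) is (a−1)/b = 43/6.5 ≈ 6.62.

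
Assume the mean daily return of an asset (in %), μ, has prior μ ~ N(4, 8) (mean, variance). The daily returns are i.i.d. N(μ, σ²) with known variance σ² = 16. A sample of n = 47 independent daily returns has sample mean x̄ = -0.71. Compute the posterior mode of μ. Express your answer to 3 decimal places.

μ̂_MAP = -0.518

n = 47, x̄ = -0.71.
For a Normal prior and Normal likelihood with known variance, the posterior is Normal; its mode equals its mean, the precision-weighted average.
Prior precision 1/σ₀² = 1/8 = 0.125; data precision n/σ² = 47/16 = 2.9375.
μ̂ = (0.125·4 + 2.9375·(-0.71)) / (0.125 + 2.9375) = (-1.585625)/3.0625 = -2537/4900 ≈ -0.518.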